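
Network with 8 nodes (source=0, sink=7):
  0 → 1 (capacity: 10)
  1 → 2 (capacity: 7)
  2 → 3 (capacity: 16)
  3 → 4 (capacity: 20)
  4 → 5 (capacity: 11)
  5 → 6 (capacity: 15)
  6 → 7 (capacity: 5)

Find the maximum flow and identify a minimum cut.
Max flow = 5, Min cut edges: (6,7)

Maximum flow: 5
Minimum cut: (6,7)
Partition: S = [0, 1, 2, 3, 4, 5, 6], T = [7]

Max-flow min-cut theorem verified: both equal 5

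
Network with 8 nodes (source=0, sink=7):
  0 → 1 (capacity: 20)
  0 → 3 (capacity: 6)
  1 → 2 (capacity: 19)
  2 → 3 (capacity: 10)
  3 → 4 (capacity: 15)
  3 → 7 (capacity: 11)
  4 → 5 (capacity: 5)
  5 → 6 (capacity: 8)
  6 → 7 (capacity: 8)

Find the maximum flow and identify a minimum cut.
Max flow = 16, Min cut edges: (3,7), (4,5)

Maximum flow: 16
Minimum cut: (3,7), (4,5)
Partition: S = [0, 1, 2, 3, 4], T = [5, 6, 7]

Max-flow min-cut theorem verified: both equal 16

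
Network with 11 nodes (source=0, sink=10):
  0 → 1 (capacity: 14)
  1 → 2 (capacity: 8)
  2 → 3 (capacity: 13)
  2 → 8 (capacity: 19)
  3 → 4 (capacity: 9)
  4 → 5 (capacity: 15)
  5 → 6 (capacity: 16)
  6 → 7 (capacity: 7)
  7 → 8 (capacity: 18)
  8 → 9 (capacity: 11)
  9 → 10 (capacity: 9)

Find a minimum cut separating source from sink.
Min cut value = 8, edges: (1,2)

Min cut value: 8
Partition: S = [0, 1], T = [2, 3, 4, 5, 6, 7, 8, 9, 10]
Cut edges: (1,2)

By max-flow min-cut theorem, max flow = min cut = 8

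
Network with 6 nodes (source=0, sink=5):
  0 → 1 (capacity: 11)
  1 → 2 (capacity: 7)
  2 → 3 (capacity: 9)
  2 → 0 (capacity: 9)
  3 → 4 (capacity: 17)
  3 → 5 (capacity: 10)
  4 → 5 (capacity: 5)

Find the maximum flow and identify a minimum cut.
Max flow = 7, Min cut edges: (1,2)

Maximum flow: 7
Minimum cut: (1,2)
Partition: S = [0, 1], T = [2, 3, 4, 5]

Max-flow min-cut theorem verified: both equal 7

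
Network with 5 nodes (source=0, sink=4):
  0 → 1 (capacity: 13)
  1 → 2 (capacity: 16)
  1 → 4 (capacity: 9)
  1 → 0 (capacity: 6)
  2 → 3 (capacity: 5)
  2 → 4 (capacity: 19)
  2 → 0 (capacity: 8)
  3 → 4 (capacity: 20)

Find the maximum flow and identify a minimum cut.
Max flow = 13, Min cut edges: (0,1)

Maximum flow: 13
Minimum cut: (0,1)
Partition: S = [0], T = [1, 2, 3, 4]

Max-flow min-cut theorem verified: both equal 13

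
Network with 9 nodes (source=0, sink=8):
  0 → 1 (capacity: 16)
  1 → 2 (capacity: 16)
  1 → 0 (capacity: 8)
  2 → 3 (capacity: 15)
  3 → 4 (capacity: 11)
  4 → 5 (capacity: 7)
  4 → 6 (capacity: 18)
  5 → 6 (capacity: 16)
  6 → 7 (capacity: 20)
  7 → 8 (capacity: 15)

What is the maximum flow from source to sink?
Maximum flow = 11

Max flow: 11

Flow assignment:
  0 → 1: 11/16
  1 → 2: 11/16
  2 → 3: 11/15
  3 → 4: 11/11
  4 → 6: 11/18
  6 → 7: 11/20
  7 → 8: 11/15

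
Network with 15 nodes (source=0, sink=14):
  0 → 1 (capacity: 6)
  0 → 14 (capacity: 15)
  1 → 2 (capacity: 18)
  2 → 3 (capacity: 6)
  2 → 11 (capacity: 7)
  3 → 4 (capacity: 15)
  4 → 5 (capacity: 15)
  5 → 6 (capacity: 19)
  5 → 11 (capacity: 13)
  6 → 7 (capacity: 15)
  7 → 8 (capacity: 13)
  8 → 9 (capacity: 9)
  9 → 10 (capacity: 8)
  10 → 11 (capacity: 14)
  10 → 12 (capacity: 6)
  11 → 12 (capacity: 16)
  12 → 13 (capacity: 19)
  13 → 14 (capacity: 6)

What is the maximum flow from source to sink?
Maximum flow = 21

Max flow: 21

Flow assignment:
  0 → 1: 6/6
  0 → 14: 15/15
  1 → 2: 6/18
  2 → 11: 6/7
  11 → 12: 6/16
  12 → 13: 6/19
  13 → 14: 6/6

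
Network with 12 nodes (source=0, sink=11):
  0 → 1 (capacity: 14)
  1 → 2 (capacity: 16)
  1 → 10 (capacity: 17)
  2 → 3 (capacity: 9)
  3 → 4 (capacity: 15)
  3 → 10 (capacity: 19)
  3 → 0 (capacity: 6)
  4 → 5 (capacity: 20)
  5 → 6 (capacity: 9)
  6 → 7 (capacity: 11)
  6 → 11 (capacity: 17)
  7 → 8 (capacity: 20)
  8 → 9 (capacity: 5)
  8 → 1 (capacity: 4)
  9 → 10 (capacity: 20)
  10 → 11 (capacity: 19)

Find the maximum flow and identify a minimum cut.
Max flow = 14, Min cut edges: (0,1)

Maximum flow: 14
Minimum cut: (0,1)
Partition: S = [0], T = [1, 2, 3, 4, 5, 6, 7, 8, 9, 10, 11]

Max-flow min-cut theorem verified: both equal 14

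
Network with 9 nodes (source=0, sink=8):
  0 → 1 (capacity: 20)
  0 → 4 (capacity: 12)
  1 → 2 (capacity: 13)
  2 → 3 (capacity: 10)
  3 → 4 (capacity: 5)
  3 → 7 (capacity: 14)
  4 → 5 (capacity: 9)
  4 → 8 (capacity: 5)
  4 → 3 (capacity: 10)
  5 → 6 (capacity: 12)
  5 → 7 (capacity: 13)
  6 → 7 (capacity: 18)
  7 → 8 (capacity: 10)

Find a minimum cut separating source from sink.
Min cut value = 15, edges: (4,8), (7,8)

Min cut value: 15
Partition: S = [0, 1, 2, 3, 4, 5, 6, 7], T = [8]
Cut edges: (4,8), (7,8)

By max-flow min-cut theorem, max flow = min cut = 15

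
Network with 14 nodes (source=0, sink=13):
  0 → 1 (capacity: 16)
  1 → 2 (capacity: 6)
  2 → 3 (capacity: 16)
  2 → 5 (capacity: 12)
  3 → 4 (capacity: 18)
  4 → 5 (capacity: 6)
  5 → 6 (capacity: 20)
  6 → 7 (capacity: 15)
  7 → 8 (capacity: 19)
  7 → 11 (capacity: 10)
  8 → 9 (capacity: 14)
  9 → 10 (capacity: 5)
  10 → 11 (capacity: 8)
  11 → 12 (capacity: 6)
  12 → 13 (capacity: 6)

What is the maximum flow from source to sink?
Maximum flow = 6

Max flow: 6

Flow assignment:
  0 → 1: 6/16
  1 → 2: 6/6
  2 → 5: 6/12
  5 → 6: 6/20
  6 → 7: 6/15
  7 → 11: 6/10
  11 → 12: 6/6
  12 → 13: 6/6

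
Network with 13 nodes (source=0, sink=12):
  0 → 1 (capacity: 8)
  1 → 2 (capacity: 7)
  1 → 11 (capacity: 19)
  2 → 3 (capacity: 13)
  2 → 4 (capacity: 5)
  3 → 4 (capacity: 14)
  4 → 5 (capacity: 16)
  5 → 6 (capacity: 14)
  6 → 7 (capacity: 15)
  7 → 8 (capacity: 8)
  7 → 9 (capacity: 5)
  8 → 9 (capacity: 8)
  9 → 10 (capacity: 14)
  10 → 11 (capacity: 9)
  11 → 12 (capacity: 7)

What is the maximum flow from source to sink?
Maximum flow = 7

Max flow: 7

Flow assignment:
  0 → 1: 7/8
  1 → 11: 7/19
  11 → 12: 7/7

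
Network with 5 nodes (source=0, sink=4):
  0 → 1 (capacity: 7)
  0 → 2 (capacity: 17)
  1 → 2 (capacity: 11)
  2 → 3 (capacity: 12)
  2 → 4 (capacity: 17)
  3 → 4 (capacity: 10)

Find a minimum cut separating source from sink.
Min cut value = 24, edges: (0,1), (0,2)

Min cut value: 24
Partition: S = [0], T = [1, 2, 3, 4]
Cut edges: (0,1), (0,2)

By max-flow min-cut theorem, max flow = min cut = 24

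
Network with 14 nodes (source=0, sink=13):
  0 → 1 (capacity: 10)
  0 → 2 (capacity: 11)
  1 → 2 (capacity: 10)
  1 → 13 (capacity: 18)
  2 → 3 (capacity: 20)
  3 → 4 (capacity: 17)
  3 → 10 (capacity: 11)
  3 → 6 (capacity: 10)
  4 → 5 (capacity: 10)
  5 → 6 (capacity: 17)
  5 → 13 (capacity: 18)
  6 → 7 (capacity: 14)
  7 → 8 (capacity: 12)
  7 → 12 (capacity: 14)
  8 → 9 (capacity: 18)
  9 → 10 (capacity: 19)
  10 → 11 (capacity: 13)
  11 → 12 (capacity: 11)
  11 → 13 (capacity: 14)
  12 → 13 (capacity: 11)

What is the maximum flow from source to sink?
Maximum flow = 21

Max flow: 21

Flow assignment:
  0 → 1: 10/10
  0 → 2: 11/11
  1 → 13: 10/18
  2 → 3: 11/20
  3 → 4: 10/17
  3 → 10: 1/11
  4 → 5: 10/10
  5 → 13: 10/18
  10 → 11: 1/13
  11 → 13: 1/14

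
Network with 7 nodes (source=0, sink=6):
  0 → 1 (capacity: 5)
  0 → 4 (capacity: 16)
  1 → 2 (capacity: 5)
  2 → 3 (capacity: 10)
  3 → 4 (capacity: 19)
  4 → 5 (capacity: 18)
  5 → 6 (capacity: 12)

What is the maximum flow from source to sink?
Maximum flow = 12

Max flow: 12

Flow assignment:
  0 → 1: 5/5
  0 → 4: 7/16
  1 → 2: 5/5
  2 → 3: 5/10
  3 → 4: 5/19
  4 → 5: 12/18
  5 → 6: 12/12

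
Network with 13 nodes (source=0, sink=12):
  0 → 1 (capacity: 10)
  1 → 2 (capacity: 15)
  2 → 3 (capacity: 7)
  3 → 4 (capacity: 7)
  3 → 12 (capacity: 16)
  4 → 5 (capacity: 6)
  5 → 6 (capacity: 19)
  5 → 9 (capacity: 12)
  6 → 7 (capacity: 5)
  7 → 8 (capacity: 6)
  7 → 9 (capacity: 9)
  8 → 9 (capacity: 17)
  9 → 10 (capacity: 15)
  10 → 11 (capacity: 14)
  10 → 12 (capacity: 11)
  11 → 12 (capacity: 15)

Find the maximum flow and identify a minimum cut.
Max flow = 7, Min cut edges: (2,3)

Maximum flow: 7
Minimum cut: (2,3)
Partition: S = [0, 1, 2], T = [3, 4, 5, 6, 7, 8, 9, 10, 11, 12]

Max-flow min-cut theorem verified: both equal 7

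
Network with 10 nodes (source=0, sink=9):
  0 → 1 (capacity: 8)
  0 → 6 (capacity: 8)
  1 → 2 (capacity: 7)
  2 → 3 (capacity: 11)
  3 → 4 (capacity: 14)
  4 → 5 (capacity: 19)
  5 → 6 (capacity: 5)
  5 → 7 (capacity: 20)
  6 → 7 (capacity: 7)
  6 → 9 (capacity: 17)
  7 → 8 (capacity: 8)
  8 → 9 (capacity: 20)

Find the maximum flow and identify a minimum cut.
Max flow = 15, Min cut edges: (0,6), (1,2)

Maximum flow: 15
Minimum cut: (0,6), (1,2)
Partition: S = [0, 1], T = [2, 3, 4, 5, 6, 7, 8, 9]

Max-flow min-cut theorem verified: both equal 15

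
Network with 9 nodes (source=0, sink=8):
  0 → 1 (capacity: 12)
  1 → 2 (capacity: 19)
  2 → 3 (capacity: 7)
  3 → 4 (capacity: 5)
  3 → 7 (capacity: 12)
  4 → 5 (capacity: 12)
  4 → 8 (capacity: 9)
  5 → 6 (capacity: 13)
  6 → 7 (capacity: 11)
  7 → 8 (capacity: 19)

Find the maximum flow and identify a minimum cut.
Max flow = 7, Min cut edges: (2,3)

Maximum flow: 7
Minimum cut: (2,3)
Partition: S = [0, 1, 2], T = [3, 4, 5, 6, 7, 8]

Max-flow min-cut theorem verified: both equal 7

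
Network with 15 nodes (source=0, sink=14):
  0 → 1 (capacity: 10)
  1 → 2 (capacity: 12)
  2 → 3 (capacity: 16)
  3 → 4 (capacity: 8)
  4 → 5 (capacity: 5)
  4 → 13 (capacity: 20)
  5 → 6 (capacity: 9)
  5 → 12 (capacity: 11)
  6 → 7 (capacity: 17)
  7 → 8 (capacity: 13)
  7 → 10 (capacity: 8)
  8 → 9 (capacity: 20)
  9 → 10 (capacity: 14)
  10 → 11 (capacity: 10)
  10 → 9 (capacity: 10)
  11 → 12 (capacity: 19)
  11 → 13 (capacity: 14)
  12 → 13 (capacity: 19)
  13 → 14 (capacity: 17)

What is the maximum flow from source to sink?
Maximum flow = 8

Max flow: 8

Flow assignment:
  0 → 1: 8/10
  1 → 2: 8/12
  2 → 3: 8/16
  3 → 4: 8/8
  4 → 13: 8/20
  13 → 14: 8/17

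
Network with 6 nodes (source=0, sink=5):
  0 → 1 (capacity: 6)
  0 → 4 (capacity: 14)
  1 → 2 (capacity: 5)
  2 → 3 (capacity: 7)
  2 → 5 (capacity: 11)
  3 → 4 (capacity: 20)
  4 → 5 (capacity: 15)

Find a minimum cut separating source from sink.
Min cut value = 19, edges: (0,4), (1,2)

Min cut value: 19
Partition: S = [0, 1], T = [2, 3, 4, 5]
Cut edges: (0,4), (1,2)

By max-flow min-cut theorem, max flow = min cut = 19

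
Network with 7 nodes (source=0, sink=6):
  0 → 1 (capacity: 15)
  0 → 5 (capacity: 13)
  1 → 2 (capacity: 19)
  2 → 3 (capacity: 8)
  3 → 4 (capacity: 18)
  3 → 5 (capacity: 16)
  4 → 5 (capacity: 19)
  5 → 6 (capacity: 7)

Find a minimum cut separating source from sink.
Min cut value = 7, edges: (5,6)

Min cut value: 7
Partition: S = [0, 1, 2, 3, 4, 5], T = [6]
Cut edges: (5,6)

By max-flow min-cut theorem, max flow = min cut = 7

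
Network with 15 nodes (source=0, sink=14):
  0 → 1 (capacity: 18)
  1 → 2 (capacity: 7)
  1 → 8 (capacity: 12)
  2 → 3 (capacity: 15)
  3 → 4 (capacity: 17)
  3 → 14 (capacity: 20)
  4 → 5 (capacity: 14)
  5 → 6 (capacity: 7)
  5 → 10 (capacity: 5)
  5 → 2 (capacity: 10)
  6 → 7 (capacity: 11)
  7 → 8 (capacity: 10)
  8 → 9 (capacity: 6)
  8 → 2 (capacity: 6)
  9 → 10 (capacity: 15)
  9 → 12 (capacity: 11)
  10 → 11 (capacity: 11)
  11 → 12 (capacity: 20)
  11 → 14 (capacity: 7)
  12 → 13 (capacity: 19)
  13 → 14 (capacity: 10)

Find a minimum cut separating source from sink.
Min cut value = 18, edges: (0,1)

Min cut value: 18
Partition: S = [0], T = [1, 2, 3, 4, 5, 6, 7, 8, 9, 10, 11, 12, 13, 14]
Cut edges: (0,1)

By max-flow min-cut theorem, max flow = min cut = 18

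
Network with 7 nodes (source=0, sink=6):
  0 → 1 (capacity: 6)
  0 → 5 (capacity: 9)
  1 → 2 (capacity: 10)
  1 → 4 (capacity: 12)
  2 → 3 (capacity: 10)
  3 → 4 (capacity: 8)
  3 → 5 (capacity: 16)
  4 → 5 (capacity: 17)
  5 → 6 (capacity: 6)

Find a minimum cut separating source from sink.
Min cut value = 6, edges: (5,6)

Min cut value: 6
Partition: S = [0, 1, 2, 3, 4, 5], T = [6]
Cut edges: (5,6)

By max-flow min-cut theorem, max flow = min cut = 6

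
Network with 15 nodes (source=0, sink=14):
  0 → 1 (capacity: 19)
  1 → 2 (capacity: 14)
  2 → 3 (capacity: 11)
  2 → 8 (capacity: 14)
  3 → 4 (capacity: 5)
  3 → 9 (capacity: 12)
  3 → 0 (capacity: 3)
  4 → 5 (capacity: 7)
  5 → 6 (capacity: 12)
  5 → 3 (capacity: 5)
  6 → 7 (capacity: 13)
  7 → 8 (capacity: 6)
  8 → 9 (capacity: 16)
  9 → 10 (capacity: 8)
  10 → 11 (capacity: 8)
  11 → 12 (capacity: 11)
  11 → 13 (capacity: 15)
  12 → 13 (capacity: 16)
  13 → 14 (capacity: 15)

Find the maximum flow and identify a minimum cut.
Max flow = 8, Min cut edges: (10,11)

Maximum flow: 8
Minimum cut: (10,11)
Partition: S = [0, 1, 2, 3, 4, 5, 6, 7, 8, 9, 10], T = [11, 12, 13, 14]

Max-flow min-cut theorem verified: both equal 8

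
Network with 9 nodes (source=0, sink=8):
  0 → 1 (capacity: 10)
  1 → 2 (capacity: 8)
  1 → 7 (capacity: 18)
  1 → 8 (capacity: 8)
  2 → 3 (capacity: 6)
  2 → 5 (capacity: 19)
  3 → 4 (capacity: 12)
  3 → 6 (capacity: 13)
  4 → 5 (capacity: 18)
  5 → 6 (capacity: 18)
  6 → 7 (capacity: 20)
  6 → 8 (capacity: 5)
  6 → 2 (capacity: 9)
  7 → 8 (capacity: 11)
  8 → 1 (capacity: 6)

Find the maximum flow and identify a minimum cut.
Max flow = 10, Min cut edges: (0,1)

Maximum flow: 10
Minimum cut: (0,1)
Partition: S = [0], T = [1, 2, 3, 4, 5, 6, 7, 8]

Max-flow min-cut theorem verified: both equal 10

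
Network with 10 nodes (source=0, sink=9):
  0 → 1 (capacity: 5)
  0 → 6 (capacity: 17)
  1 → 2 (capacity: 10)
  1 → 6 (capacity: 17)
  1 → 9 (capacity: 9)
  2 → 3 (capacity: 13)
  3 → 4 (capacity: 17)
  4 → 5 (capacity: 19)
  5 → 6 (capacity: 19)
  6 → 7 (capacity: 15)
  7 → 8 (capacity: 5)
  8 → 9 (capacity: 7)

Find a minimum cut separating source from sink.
Min cut value = 10, edges: (0,1), (7,8)

Min cut value: 10
Partition: S = [0, 2, 3, 4, 5, 6, 7], T = [1, 8, 9]
Cut edges: (0,1), (7,8)

By max-flow min-cut theorem, max flow = min cut = 10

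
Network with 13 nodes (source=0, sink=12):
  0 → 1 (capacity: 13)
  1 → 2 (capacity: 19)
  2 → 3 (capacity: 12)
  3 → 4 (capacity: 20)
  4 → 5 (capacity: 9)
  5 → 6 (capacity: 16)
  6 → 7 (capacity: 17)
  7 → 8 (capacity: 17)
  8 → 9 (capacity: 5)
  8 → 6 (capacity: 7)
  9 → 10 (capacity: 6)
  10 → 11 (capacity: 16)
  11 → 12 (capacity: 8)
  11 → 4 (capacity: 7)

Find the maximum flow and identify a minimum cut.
Max flow = 5, Min cut edges: (8,9)

Maximum flow: 5
Minimum cut: (8,9)
Partition: S = [0, 1, 2, 3, 4, 5, 6, 7, 8], T = [9, 10, 11, 12]

Max-flow min-cut theorem verified: both equal 5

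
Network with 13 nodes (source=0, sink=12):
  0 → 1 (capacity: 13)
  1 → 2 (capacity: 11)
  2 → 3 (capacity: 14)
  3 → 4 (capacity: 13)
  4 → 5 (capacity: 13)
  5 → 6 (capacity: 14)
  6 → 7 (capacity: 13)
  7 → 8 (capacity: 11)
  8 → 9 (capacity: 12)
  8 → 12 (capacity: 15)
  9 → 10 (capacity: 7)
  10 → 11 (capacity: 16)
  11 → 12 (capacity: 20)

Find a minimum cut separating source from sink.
Min cut value = 11, edges: (7,8)

Min cut value: 11
Partition: S = [0, 1, 2, 3, 4, 5, 6, 7], T = [8, 9, 10, 11, 12]
Cut edges: (7,8)

By max-flow min-cut theorem, max flow = min cut = 11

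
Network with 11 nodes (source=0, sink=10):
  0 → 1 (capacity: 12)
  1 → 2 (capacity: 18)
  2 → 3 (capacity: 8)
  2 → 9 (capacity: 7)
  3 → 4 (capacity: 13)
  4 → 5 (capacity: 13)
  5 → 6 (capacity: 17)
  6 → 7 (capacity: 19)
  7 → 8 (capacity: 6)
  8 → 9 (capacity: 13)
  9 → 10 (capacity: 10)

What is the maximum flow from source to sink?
Maximum flow = 10

Max flow: 10

Flow assignment:
  0 → 1: 10/12
  1 → 2: 10/18
  2 → 3: 5/8
  2 → 9: 5/7
  3 → 4: 5/13
  4 → 5: 5/13
  5 → 6: 5/17
  6 → 7: 5/19
  7 → 8: 5/6
  8 → 9: 5/13
  9 → 10: 10/10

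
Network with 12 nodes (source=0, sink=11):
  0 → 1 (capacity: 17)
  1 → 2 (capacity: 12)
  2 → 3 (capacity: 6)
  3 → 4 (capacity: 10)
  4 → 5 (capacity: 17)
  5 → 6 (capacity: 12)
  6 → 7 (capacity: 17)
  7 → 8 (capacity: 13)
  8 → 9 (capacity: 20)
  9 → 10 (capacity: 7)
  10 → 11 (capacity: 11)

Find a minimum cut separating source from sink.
Min cut value = 6, edges: (2,3)

Min cut value: 6
Partition: S = [0, 1, 2], T = [3, 4, 5, 6, 7, 8, 9, 10, 11]
Cut edges: (2,3)

By max-flow min-cut theorem, max flow = min cut = 6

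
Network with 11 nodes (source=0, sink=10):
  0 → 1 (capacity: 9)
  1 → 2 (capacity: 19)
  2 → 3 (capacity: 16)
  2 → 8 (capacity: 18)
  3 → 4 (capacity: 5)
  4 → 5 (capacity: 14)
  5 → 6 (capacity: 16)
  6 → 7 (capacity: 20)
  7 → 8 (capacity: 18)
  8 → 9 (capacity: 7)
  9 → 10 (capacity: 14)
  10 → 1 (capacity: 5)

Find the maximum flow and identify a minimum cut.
Max flow = 7, Min cut edges: (8,9)

Maximum flow: 7
Minimum cut: (8,9)
Partition: S = [0, 1, 2, 3, 4, 5, 6, 7, 8], T = [9, 10]

Max-flow min-cut theorem verified: both equal 7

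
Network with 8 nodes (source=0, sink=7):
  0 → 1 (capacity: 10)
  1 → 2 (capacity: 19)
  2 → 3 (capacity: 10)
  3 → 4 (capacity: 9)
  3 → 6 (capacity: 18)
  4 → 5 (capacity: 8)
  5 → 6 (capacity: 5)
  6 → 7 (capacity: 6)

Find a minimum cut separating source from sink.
Min cut value = 6, edges: (6,7)

Min cut value: 6
Partition: S = [0, 1, 2, 3, 4, 5, 6], T = [7]
Cut edges: (6,7)

By max-flow min-cut theorem, max flow = min cut = 6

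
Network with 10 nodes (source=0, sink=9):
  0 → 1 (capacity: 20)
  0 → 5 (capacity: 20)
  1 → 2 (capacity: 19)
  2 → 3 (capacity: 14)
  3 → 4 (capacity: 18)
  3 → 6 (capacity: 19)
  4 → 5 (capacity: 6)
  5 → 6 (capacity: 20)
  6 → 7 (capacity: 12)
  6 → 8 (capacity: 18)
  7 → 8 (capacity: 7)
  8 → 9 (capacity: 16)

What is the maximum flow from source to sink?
Maximum flow = 16

Max flow: 16

Flow assignment:
  0 → 1: 14/20
  0 → 5: 2/20
  1 → 2: 14/19
  2 → 3: 14/14
  3 → 4: 4/18
  3 → 6: 10/19
  4 → 5: 4/6
  5 → 6: 6/20
  6 → 7: 7/12
  6 → 8: 9/18
  7 → 8: 7/7
  8 → 9: 16/16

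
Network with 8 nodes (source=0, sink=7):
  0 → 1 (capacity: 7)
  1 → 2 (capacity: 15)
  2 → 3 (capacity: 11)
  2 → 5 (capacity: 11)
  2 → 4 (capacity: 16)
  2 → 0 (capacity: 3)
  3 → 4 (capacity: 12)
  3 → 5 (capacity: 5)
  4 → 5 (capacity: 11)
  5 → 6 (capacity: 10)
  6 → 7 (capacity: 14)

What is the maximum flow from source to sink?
Maximum flow = 7

Max flow: 7

Flow assignment:
  0 → 1: 7/7
  1 → 2: 7/15
  2 → 5: 7/11
  5 → 6: 7/10
  6 → 7: 7/14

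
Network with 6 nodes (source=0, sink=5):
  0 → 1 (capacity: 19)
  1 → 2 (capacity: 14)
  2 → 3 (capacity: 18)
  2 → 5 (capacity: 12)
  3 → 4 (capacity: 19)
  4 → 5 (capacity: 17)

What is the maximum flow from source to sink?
Maximum flow = 14

Max flow: 14

Flow assignment:
  0 → 1: 14/19
  1 → 2: 14/14
  2 → 3: 2/18
  2 → 5: 12/12
  3 → 4: 2/19
  4 → 5: 2/17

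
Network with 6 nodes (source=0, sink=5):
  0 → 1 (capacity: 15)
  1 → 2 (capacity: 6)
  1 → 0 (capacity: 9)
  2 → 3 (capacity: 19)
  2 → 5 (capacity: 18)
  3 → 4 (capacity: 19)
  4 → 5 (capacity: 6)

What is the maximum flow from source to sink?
Maximum flow = 6

Max flow: 6

Flow assignment:
  0 → 1: 6/15
  1 → 2: 6/6
  2 → 5: 6/18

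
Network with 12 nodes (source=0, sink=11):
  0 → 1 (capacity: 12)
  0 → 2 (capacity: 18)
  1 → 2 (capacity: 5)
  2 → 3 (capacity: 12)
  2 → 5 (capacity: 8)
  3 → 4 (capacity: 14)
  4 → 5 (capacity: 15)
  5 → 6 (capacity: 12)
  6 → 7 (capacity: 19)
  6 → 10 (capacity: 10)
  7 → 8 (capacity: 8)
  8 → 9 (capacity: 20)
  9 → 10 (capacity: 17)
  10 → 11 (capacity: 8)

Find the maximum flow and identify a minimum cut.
Max flow = 8, Min cut edges: (10,11)

Maximum flow: 8
Minimum cut: (10,11)
Partition: S = [0, 1, 2, 3, 4, 5, 6, 7, 8, 9, 10], T = [11]

Max-flow min-cut theorem verified: both equal 8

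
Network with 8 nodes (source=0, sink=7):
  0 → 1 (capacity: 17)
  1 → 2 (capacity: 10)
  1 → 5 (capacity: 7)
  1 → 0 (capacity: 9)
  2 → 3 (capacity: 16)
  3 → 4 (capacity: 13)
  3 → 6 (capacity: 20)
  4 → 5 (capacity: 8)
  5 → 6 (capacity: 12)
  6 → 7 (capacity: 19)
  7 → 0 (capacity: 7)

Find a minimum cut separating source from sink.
Min cut value = 17, edges: (1,2), (1,5)

Min cut value: 17
Partition: S = [0, 1], T = [2, 3, 4, 5, 6, 7]
Cut edges: (1,2), (1,5)

By max-flow min-cut theorem, max flow = min cut = 17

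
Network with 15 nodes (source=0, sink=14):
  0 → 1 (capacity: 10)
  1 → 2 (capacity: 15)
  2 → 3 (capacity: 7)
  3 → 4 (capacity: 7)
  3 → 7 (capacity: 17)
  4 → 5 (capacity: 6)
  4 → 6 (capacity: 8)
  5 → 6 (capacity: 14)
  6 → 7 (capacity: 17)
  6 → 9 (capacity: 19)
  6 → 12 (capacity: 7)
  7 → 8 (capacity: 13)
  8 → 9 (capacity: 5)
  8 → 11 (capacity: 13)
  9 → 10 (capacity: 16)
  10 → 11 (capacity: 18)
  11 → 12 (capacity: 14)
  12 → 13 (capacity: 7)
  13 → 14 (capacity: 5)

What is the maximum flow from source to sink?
Maximum flow = 5

Max flow: 5

Flow assignment:
  0 → 1: 5/10
  1 → 2: 5/15
  2 → 3: 5/7
  3 → 4: 5/7
  4 → 6: 5/8
  6 → 12: 5/7
  12 → 13: 5/7
  13 → 14: 5/5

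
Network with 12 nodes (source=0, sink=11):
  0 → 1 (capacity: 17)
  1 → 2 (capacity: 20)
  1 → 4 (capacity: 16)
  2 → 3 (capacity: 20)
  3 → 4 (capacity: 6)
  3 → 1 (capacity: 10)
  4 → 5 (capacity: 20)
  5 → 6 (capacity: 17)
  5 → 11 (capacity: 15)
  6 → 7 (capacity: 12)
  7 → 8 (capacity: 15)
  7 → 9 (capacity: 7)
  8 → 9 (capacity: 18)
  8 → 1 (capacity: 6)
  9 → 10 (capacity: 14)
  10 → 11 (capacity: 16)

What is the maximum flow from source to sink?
Maximum flow = 17

Max flow: 17

Flow assignment:
  0 → 1: 17/17
  1 → 2: 1/20
  1 → 4: 16/16
  2 → 3: 1/20
  3 → 4: 1/6
  4 → 5: 17/20
  5 → 6: 2/17
  5 → 11: 15/15
  6 → 7: 2/12
  7 → 9: 2/7
  9 → 10: 2/14
  10 → 11: 2/16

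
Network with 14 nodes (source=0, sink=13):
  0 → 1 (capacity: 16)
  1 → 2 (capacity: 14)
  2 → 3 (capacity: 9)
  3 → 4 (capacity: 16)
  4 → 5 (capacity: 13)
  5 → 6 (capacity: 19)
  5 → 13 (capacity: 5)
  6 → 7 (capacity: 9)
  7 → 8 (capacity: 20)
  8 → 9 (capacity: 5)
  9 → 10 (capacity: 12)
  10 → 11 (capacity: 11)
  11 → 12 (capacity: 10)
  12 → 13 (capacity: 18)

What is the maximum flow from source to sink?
Maximum flow = 9

Max flow: 9

Flow assignment:
  0 → 1: 9/16
  1 → 2: 9/14
  2 → 3: 9/9
  3 → 4: 9/16
  4 → 5: 9/13
  5 → 6: 4/19
  5 → 13: 5/5
  6 → 7: 4/9
  7 → 8: 4/20
  8 → 9: 4/5
  9 → 10: 4/12
  10 → 11: 4/11
  11 → 12: 4/10
  12 → 13: 4/18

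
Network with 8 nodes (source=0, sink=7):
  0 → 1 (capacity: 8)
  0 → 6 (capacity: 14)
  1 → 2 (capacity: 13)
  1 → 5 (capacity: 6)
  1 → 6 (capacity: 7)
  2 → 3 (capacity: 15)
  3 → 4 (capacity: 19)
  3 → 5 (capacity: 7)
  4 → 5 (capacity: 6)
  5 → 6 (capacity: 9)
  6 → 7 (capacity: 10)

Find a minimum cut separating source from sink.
Min cut value = 10, edges: (6,7)

Min cut value: 10
Partition: S = [0, 1, 2, 3, 4, 5, 6], T = [7]
Cut edges: (6,7)

By max-flow min-cut theorem, max flow = min cut = 10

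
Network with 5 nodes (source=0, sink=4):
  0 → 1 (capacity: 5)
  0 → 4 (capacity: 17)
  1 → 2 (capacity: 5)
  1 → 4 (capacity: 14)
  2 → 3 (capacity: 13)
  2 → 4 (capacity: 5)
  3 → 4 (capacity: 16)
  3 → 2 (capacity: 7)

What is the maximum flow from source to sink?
Maximum flow = 22

Max flow: 22

Flow assignment:
  0 → 1: 5/5
  0 → 4: 17/17
  1 → 4: 5/14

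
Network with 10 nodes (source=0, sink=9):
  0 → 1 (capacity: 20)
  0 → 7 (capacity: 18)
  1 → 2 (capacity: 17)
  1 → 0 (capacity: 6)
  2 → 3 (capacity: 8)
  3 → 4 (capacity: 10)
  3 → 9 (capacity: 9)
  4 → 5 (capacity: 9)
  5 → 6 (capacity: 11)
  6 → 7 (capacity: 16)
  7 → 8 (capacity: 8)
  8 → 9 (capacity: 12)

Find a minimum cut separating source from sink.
Min cut value = 16, edges: (2,3), (7,8)

Min cut value: 16
Partition: S = [0, 1, 2, 4, 5, 6, 7], T = [3, 8, 9]
Cut edges: (2,3), (7,8)

By max-flow min-cut theorem, max flow = min cut = 16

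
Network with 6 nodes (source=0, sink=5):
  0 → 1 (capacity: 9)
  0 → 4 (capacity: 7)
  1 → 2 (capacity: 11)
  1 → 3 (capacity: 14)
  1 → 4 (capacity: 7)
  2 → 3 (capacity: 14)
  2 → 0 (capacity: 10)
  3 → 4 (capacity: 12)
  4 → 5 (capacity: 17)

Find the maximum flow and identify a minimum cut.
Max flow = 16, Min cut edges: (0,1), (0,4)

Maximum flow: 16
Minimum cut: (0,1), (0,4)
Partition: S = [0], T = [1, 2, 3, 4, 5]

Max-flow min-cut theorem verified: both equal 16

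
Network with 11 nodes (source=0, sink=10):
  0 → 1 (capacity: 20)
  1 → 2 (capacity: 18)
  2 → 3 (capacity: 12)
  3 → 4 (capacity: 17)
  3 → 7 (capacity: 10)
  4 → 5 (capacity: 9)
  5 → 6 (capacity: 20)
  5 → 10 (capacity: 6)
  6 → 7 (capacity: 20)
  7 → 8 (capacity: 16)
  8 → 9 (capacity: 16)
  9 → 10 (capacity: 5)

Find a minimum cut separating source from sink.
Min cut value = 11, edges: (5,10), (9,10)

Min cut value: 11
Partition: S = [0, 1, 2, 3, 4, 5, 6, 7, 8, 9], T = [10]
Cut edges: (5,10), (9,10)

By max-flow min-cut theorem, max flow = min cut = 11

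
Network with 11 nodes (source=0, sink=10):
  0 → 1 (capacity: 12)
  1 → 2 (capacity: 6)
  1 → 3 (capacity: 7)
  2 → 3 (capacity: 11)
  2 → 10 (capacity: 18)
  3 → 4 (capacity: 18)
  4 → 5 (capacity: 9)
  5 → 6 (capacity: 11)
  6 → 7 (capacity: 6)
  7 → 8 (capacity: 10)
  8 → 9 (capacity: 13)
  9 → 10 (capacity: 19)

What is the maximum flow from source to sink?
Maximum flow = 12

Max flow: 12

Flow assignment:
  0 → 1: 12/12
  1 → 2: 6/6
  1 → 3: 6/7
  2 → 10: 6/18
  3 → 4: 6/18
  4 → 5: 6/9
  5 → 6: 6/11
  6 → 7: 6/6
  7 → 8: 6/10
  8 → 9: 6/13
  9 → 10: 6/19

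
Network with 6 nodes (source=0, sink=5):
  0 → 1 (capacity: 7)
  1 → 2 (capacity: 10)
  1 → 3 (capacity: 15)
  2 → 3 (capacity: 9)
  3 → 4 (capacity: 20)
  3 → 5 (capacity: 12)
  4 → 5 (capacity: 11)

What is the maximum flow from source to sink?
Maximum flow = 7

Max flow: 7

Flow assignment:
  0 → 1: 7/7
  1 → 3: 7/15
  3 → 5: 7/12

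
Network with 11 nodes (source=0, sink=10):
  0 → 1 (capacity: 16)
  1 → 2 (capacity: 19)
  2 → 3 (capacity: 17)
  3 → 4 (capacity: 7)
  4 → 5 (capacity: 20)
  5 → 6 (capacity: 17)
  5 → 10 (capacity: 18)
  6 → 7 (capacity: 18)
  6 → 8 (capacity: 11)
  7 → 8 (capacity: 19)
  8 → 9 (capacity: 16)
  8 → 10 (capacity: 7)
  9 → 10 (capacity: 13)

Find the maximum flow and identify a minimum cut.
Max flow = 7, Min cut edges: (3,4)

Maximum flow: 7
Minimum cut: (3,4)
Partition: S = [0, 1, 2, 3], T = [4, 5, 6, 7, 8, 9, 10]

Max-flow min-cut theorem verified: both equal 7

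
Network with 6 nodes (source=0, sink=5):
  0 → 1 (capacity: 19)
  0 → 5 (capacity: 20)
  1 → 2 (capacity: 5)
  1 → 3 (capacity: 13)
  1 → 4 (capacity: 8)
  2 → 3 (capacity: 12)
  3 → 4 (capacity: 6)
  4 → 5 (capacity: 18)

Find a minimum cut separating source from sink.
Min cut value = 34, edges: (0,5), (1,4), (3,4)

Min cut value: 34
Partition: S = [0, 1, 2, 3], T = [4, 5]
Cut edges: (0,5), (1,4), (3,4)

By max-flow min-cut theorem, max flow = min cut = 34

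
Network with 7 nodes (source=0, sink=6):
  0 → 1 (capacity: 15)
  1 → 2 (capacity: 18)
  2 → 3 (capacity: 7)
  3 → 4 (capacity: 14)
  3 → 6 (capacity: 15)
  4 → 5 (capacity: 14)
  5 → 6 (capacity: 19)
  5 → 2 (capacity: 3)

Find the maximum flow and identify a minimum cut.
Max flow = 7, Min cut edges: (2,3)

Maximum flow: 7
Minimum cut: (2,3)
Partition: S = [0, 1, 2], T = [3, 4, 5, 6]

Max-flow min-cut theorem verified: both equal 7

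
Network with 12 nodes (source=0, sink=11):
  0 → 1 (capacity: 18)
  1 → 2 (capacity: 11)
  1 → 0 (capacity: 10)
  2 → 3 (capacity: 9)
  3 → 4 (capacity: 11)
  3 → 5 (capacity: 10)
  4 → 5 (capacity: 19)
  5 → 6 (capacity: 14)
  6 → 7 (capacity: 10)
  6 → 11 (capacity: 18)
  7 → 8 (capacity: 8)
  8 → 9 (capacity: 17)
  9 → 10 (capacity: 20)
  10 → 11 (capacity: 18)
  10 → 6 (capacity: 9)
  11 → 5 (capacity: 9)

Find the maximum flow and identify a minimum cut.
Max flow = 9, Min cut edges: (2,3)

Maximum flow: 9
Minimum cut: (2,3)
Partition: S = [0, 1, 2], T = [3, 4, 5, 6, 7, 8, 9, 10, 11]

Max-flow min-cut theorem verified: both equal 9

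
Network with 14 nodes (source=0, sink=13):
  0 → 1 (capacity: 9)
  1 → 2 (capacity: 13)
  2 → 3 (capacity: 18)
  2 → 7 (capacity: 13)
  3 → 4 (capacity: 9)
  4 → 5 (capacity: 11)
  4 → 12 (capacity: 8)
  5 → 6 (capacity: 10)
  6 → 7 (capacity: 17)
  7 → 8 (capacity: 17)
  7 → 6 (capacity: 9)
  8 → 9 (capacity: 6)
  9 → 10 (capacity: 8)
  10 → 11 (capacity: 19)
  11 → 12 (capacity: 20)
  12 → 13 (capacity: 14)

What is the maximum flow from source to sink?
Maximum flow = 9

Max flow: 9

Flow assignment:
  0 → 1: 9/9
  1 → 2: 9/13
  2 → 3: 8/18
  2 → 7: 1/13
  3 → 4: 8/9
  4 → 12: 8/8
  7 → 8: 1/17
  8 → 9: 1/6
  9 → 10: 1/8
  10 → 11: 1/19
  11 → 12: 1/20
  12 → 13: 9/14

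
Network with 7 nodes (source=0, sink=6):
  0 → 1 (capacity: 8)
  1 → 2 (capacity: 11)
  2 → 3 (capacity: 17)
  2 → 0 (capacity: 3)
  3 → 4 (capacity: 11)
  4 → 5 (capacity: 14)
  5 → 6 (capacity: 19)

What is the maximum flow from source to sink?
Maximum flow = 8

Max flow: 8

Flow assignment:
  0 → 1: 8/8
  1 → 2: 8/11
  2 → 3: 8/17
  3 → 4: 8/11
  4 → 5: 8/14
  5 → 6: 8/19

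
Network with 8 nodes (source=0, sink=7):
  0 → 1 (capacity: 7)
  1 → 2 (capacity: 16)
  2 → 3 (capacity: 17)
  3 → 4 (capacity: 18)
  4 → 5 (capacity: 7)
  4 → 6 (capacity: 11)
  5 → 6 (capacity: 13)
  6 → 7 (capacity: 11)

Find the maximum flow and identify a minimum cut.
Max flow = 7, Min cut edges: (0,1)

Maximum flow: 7
Minimum cut: (0,1)
Partition: S = [0], T = [1, 2, 3, 4, 5, 6, 7]

Max-flow min-cut theorem verified: both equal 7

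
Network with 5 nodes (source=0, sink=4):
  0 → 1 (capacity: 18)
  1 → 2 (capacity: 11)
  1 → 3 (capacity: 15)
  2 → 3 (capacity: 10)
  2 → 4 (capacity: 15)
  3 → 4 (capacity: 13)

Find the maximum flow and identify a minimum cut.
Max flow = 18, Min cut edges: (0,1)

Maximum flow: 18
Minimum cut: (0,1)
Partition: S = [0], T = [1, 2, 3, 4]

Max-flow min-cut theorem verified: both equal 18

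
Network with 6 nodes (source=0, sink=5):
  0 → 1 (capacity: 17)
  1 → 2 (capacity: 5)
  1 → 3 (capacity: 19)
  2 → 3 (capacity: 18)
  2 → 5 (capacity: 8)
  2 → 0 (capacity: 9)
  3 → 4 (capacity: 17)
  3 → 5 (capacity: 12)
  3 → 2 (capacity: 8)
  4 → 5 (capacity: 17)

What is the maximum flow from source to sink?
Maximum flow = 17

Max flow: 17

Flow assignment:
  0 → 1: 17/17
  1 → 2: 5/5
  1 → 3: 12/19
  2 → 5: 5/8
  3 → 5: 12/12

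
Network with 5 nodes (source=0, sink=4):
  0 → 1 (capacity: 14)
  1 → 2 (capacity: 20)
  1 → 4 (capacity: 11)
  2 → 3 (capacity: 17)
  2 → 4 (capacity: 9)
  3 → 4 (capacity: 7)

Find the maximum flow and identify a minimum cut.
Max flow = 14, Min cut edges: (0,1)

Maximum flow: 14
Minimum cut: (0,1)
Partition: S = [0], T = [1, 2, 3, 4]

Max-flow min-cut theorem verified: both equal 14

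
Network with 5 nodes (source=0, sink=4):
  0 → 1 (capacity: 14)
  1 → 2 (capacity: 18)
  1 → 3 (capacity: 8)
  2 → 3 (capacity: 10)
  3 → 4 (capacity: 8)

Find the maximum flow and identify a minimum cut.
Max flow = 8, Min cut edges: (3,4)

Maximum flow: 8
Minimum cut: (3,4)
Partition: S = [0, 1, 2, 3], T = [4]

Max-flow min-cut theorem verified: both equal 8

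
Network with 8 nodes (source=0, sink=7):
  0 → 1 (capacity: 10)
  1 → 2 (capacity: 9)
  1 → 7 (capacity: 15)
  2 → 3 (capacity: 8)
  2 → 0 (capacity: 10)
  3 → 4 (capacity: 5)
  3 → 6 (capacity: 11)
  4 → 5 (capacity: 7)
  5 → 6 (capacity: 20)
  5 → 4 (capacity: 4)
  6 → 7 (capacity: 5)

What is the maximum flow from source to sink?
Maximum flow = 10

Max flow: 10

Flow assignment:
  0 → 1: 10/10
  1 → 7: 10/15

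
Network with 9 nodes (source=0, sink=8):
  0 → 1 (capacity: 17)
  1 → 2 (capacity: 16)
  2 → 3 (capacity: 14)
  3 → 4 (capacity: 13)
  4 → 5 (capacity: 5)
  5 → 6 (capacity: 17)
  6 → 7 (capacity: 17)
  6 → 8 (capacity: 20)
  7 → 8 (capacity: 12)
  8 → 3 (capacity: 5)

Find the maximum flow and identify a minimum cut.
Max flow = 5, Min cut edges: (4,5)

Maximum flow: 5
Minimum cut: (4,5)
Partition: S = [0, 1, 2, 3, 4], T = [5, 6, 7, 8]

Max-flow min-cut theorem verified: both equal 5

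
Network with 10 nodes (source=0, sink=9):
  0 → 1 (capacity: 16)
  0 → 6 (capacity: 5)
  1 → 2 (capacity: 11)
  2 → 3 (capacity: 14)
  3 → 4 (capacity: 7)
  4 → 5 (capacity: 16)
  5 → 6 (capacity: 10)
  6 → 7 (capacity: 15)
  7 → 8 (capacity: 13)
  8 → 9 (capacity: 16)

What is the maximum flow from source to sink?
Maximum flow = 12

Max flow: 12

Flow assignment:
  0 → 1: 7/16
  0 → 6: 5/5
  1 → 2: 7/11
  2 → 3: 7/14
  3 → 4: 7/7
  4 → 5: 7/16
  5 → 6: 7/10
  6 → 7: 12/15
  7 → 8: 12/13
  8 → 9: 12/16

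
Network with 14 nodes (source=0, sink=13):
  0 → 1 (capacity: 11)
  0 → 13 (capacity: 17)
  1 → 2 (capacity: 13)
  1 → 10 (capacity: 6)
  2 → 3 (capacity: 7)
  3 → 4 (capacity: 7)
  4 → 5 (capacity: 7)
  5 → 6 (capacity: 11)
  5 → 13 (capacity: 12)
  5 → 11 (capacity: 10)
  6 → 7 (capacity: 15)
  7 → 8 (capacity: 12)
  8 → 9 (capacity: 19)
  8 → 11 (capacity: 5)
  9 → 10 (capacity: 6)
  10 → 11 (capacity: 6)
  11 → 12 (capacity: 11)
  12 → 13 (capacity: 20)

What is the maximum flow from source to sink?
Maximum flow = 28

Max flow: 28

Flow assignment:
  0 → 1: 11/11
  0 → 13: 17/17
  1 → 2: 5/13
  1 → 10: 6/6
  2 → 3: 5/7
  3 → 4: 5/7
  4 → 5: 5/7
  5 → 13: 5/12
  10 → 11: 6/6
  11 → 12: 6/11
  12 → 13: 6/20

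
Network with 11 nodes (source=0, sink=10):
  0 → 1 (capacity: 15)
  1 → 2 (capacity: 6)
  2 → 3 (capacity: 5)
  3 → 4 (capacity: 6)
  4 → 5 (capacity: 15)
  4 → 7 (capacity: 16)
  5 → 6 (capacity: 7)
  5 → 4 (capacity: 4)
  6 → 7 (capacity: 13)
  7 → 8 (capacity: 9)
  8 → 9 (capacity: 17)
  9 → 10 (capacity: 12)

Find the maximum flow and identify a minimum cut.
Max flow = 5, Min cut edges: (2,3)

Maximum flow: 5
Minimum cut: (2,3)
Partition: S = [0, 1, 2], T = [3, 4, 5, 6, 7, 8, 9, 10]

Max-flow min-cut theorem verified: both equal 5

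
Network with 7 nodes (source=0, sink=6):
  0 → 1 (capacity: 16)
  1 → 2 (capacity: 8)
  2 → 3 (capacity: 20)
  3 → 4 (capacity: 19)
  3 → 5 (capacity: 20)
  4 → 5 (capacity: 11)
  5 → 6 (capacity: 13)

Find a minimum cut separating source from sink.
Min cut value = 8, edges: (1,2)

Min cut value: 8
Partition: S = [0, 1], T = [2, 3, 4, 5, 6]
Cut edges: (1,2)

By max-flow min-cut theorem, max flow = min cut = 8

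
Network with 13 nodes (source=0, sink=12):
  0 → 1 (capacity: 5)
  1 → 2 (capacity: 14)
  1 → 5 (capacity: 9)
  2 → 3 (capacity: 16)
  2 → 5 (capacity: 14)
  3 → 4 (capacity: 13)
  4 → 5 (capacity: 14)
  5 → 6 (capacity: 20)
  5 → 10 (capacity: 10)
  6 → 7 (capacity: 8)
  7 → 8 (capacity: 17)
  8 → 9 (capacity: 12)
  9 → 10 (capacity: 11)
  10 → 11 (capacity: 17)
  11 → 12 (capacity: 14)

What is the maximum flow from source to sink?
Maximum flow = 5

Max flow: 5

Flow assignment:
  0 → 1: 5/5
  1 → 5: 5/9
  5 → 10: 5/10
  10 → 11: 5/17
  11 → 12: 5/14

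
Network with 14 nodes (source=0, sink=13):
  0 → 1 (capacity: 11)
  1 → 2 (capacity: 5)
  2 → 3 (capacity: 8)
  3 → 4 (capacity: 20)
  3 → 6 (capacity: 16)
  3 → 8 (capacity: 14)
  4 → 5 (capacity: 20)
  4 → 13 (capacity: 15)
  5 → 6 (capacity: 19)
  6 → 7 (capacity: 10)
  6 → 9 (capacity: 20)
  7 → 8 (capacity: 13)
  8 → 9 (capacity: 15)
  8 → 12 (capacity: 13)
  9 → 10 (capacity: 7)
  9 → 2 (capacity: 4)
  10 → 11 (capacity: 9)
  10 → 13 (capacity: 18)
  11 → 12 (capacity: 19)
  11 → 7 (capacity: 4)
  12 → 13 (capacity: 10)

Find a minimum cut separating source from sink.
Min cut value = 5, edges: (1,2)

Min cut value: 5
Partition: S = [0, 1], T = [2, 3, 4, 5, 6, 7, 8, 9, 10, 11, 12, 13]
Cut edges: (1,2)

By max-flow min-cut theorem, max flow = min cut = 5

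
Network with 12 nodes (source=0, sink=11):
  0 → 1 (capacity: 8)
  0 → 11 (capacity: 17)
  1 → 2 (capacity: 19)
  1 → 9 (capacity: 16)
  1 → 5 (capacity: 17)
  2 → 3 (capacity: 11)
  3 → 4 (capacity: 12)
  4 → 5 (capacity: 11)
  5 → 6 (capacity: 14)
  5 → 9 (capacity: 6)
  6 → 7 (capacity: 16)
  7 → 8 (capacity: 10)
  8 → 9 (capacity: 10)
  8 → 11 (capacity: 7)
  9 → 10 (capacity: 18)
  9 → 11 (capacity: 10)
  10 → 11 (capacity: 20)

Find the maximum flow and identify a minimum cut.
Max flow = 25, Min cut edges: (0,1), (0,11)

Maximum flow: 25
Minimum cut: (0,1), (0,11)
Partition: S = [0], T = [1, 2, 3, 4, 5, 6, 7, 8, 9, 10, 11]

Max-flow min-cut theorem verified: both equal 25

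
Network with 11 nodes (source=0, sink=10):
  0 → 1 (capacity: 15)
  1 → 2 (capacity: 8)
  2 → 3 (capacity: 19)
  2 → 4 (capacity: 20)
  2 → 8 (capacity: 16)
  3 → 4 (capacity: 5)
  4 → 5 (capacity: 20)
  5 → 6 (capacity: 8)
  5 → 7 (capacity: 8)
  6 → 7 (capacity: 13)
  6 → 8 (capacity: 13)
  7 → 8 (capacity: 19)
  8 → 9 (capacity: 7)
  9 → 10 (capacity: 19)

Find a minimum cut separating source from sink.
Min cut value = 7, edges: (8,9)

Min cut value: 7
Partition: S = [0, 1, 2, 3, 4, 5, 6, 7, 8], T = [9, 10]
Cut edges: (8,9)

By max-flow min-cut theorem, max flow = min cut = 7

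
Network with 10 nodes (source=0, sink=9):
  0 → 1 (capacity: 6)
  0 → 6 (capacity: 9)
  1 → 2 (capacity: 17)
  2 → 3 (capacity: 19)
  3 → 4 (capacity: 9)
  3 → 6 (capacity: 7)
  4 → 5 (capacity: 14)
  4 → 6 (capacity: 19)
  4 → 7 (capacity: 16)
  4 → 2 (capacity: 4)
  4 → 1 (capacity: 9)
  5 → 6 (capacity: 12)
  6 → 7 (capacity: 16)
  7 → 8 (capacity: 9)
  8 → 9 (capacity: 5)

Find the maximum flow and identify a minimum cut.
Max flow = 5, Min cut edges: (8,9)

Maximum flow: 5
Minimum cut: (8,9)
Partition: S = [0, 1, 2, 3, 4, 5, 6, 7, 8], T = [9]

Max-flow min-cut theorem verified: both equal 5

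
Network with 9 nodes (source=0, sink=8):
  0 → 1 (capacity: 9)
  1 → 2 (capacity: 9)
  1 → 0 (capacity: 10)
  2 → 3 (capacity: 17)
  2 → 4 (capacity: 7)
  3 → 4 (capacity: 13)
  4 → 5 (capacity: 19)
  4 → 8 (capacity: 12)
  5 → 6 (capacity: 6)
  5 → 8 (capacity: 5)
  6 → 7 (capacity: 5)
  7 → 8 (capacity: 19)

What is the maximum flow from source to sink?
Maximum flow = 9

Max flow: 9

Flow assignment:
  0 → 1: 9/9
  1 → 2: 9/9
  2 → 3: 2/17
  2 → 4: 7/7
  3 → 4: 2/13
  4 → 8: 9/12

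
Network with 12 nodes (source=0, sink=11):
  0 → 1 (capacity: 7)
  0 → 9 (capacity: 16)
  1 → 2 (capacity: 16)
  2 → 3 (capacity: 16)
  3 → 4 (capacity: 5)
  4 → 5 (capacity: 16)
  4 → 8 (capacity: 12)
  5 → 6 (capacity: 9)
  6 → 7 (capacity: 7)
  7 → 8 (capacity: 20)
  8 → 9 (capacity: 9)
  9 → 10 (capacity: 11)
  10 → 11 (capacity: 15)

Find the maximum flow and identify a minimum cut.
Max flow = 11, Min cut edges: (9,10)

Maximum flow: 11
Minimum cut: (9,10)
Partition: S = [0, 1, 2, 3, 4, 5, 6, 7, 8, 9], T = [10, 11]

Max-flow min-cut theorem verified: both equal 11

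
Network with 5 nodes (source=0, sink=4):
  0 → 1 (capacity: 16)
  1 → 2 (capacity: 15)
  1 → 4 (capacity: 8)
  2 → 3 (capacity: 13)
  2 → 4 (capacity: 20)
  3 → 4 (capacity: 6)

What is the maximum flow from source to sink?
Maximum flow = 16

Max flow: 16

Flow assignment:
  0 → 1: 16/16
  1 → 2: 8/15
  1 → 4: 8/8
  2 → 4: 8/20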